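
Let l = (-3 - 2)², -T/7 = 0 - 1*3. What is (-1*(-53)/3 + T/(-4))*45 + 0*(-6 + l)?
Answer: 2235/4 ≈ 558.75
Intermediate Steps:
T = 21 (T = -7*(0 - 1*3) = -7*(0 - 3) = -7*(-3) = 21)
l = 25 (l = (-5)² = 25)
(-1*(-53)/3 + T/(-4))*45 + 0*(-6 + l) = (-1*(-53)/3 + 21/(-4))*45 + 0*(-6 + 25) = (53*(⅓) + 21*(-¼))*45 + 0*19 = (53/3 - 21/4)*45 + 0 = (149/12)*45 + 0 = 2235/4 + 0 = 2235/4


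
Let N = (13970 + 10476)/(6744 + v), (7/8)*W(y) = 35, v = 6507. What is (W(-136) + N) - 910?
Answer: -11503924/13251 ≈ -868.16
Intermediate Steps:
W(y) = 40 (W(y) = (8/7)*35 = 40)
N = 24446/13251 (N = (13970 + 10476)/(6744 + 6507) = 24446/13251 ≈ 1.8448)
(W(-136) + N) - 910 = (40 + 24446/13251) - 910 = 554486/13251 - 910 = -11503924/13251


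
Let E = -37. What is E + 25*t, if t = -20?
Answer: -537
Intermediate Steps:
E + 25*t = -37 + 25*(-20) = -37 - 500 = -537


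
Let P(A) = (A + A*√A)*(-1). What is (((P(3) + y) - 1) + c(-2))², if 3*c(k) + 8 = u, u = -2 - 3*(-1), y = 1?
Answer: 499/9 + 32*√3 ≈ 110.87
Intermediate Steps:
u = 1 (u = -2 + 3 = 1)
P(A) = -A - A^(3/2) (P(A) = (A + A^(3/2))*(-1) = -A - A^(3/2))
c(k) = -7/3 (c(k) = -8/3 + (⅓)*1 = -8/3 + ⅓ = -7/3)
(((P(3) + y) - 1) + c(-2))² = ((((-1*3 - 3^(3/2)) + 1) - 1) - 7/3)² = ((((-3 - 3*√3) + 1) - 1) - 7/3)² = (((-2 - 3*√3) - 1) - 7/3)² = ((-3 - 3*√3) - 7/3)² = (-16/3 - 3*√3)²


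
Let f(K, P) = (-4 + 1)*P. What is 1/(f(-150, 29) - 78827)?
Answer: -1/78914 ≈ -1.2672e-5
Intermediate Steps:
f(K, P) = -3*P
1/(f(-150, 29) - 78827) = 1/(-3*29 - 78827) = 1/(-87 - 78827) = 1/(-78914) = -1/78914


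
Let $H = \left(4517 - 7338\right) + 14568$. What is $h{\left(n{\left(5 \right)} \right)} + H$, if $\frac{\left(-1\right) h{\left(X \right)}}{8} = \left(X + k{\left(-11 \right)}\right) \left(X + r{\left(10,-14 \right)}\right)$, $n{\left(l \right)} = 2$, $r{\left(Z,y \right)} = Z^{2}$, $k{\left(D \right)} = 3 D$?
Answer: $37043$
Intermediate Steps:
$h{\left(X \right)} = - 8 \left(-33 + X\right) \left(100 + X\right)$ ($h{\left(X \right)} = - 8 \left(X + 3 \left(-11\right)\right) \left(X + 10^{2}\right) = - 8 \left(X - 33\right) \left(X + 100\right) = - 8 \left(-33 + X\right) \left(100 + X\right)$)
$H = 11747$ ($H = -2821 + 14568 = 11747$)
$h{\left(n{\left(5 \right)} \right)} + H = \left(26400 - 1072 - 8 \cdot 2^{2}\right) + 11747 = \left(26400 - 1072 - 32\right) + 11747 = 25296 + 11747 = 37043$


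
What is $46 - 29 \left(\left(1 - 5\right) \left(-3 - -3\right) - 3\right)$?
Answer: $133$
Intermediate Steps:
$46 - 29 \left(\left(1 - 5\right) \left(-3 - -3\right) - 3\right) = 46 - 29 \left(\left(1 - 5\right) \left(-3 + 3\right) - 3\right) = 46 - 29 \left(\left(-4\right) 0 - 3\right) = 46 - 29 \left(0 - 3\right) = 46 - -87 = 46 + 87 = 133$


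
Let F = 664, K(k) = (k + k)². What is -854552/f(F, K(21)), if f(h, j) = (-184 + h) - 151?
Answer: -854552/329 ≈ -2597.4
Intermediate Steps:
K(k) = 4*k² (K(k) = (2*k)² = 4*k²)
f(h, j) = -335 + h
-854552/f(F, K(21)) = -854552/(-335 + 664) = -854552/329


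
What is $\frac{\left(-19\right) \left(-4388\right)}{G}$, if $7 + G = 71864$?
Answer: $\frac{83372}{71857} \approx 1.1602$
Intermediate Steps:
$G = 71857$ ($G = -7 + 71864 = 71857$)
$\frac{\left(-19\right) \left(-4388\right)}{G} = \frac{\left(-19\right) \left(-4388\right)}{71857} = 83372 \cdot \frac{1}{71857} = \frac{83372}{71857}$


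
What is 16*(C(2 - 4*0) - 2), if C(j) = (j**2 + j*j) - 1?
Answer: 80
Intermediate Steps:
C(j) = -1 + 2*j**2 (C(j) = (j**2 + j**2) - 1 = 2*j**2 - 1 = -1 + 2*j**2)
16*(C(2 - 4*0) - 2) = 16*((-1 + 2*(2 - 4*0)**2) - 2) = 16*((-1 + 2*(2 + 0)**2) - 2) = 16*((-1 + 2*2**2) - 2) = 16*((-1 + 2*4) - 2) = 16*((-1 + 8) - 2) = 16*(7 - 2) = 16*5 = 80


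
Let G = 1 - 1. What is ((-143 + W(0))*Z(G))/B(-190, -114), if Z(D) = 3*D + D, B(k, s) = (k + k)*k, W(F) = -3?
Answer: 0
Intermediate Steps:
B(k, s) = 2*k**2 (B(k, s) = (2*k)*k = 2*k**2)
G = 0
Z(D) = 4*D
((-143 + W(0))*Z(G))/B(-190, -114) = ((-143 - 3)*(4*0))/((2*(-190)**2)) = (-146*0)/((2*36100)) = 0/72200 = 0*(1/72200) = 0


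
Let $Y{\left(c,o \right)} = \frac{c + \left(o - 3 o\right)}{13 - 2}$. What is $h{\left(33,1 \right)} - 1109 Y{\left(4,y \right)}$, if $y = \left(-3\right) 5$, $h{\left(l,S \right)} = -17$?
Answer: $- \frac{37893}{11} \approx -3444.8$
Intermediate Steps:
$y = -15$
$Y{\left(c,o \right)} = - \frac{2 o}{11} + \frac{c}{11}$ ($Y{\left(c,o \right)} = \frac{c - 2 o}{11} = \left(c - 2 o\right) \frac{1}{11} = - \frac{2 o}{11} + \frac{c}{11}$)
$h{\left(33,1 \right)} - 1109 Y{\left(4,y \right)} = -17 - 1109 \left(\left(- \frac{2}{11}\right) \left(-15\right) + \frac{1}{11} \cdot 4\right) = -17 - 1109 \left(\frac{30}{11} + \frac{4}{11}\right) = -17 - \frac{37706}{11} = - \frac{37893}{11}$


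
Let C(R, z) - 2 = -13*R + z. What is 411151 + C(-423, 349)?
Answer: 417001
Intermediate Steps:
C(R, z) = 2 + z - 13*R (C(R, z) = 2 + (-13*R + z) = 2 + (z - 13*R) = 2 + z - 13*R)
411151 + C(-423, 349) = 411151 + (2 + 349 - 13*(-423)) = 411151 + (2 + 349 + 5499) = 411151 + 5850 = 417001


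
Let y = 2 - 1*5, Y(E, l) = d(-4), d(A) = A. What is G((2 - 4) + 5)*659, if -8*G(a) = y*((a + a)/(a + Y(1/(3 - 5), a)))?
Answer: -5931/4 ≈ -1482.8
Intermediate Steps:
Y(E, l) = -4
y = -3 (y = 2 - 5 = -3)
G(a) = 3*a/(4*(-4 + a)) (G(a) = -(-3)*(a + a)/(a - 4)/8 = -(-3)*(2*a)/(-4 + a)/8 = -(-3)*2*a/(-4 + a)/8 = -(-3)*a/(4*(-4 + a)) = 3*a/(4*(-4 + a)))
G((2 - 4) + 5)*659 = (3*((2 - 4) + 5)/(4*(-4 + ((2 - 4) + 5))))*659 = (3*(-2 + 5)/(4*(-4 + (-2 + 5))))*659 = ((¾)*3/(-4 + 3))*659 = ((¾)*3/(-1))*659 = ((¾)*3*(-1))*659 = -9/4*659 = -5931/4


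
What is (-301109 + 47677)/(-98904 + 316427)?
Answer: -253432/217523 ≈ -1.1651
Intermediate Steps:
(-301109 + 47677)/(-98904 + 316427) = -253432/217523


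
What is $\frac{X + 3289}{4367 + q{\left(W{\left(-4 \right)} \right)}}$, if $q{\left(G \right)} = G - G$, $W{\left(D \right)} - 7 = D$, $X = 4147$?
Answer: $\frac{676}{397} \approx 1.7028$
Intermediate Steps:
$W{\left(D \right)} = 7 + D$
$q{\left(G \right)} = 0$
$\frac{X + 3289}{4367 + q{\left(W{\left(-4 \right)} \right)}} = \frac{4147 + 3289}{4367 + 0} = \frac{7436}{4367} = 7436 \cdot \frac{1}{4367} = \frac{676}{397}$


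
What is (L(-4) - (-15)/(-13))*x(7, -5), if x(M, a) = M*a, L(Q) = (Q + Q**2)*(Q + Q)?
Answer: 44205/13 ≈ 3400.4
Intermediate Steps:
L(Q) = 2*Q*(Q + Q**2) (L(Q) = (Q + Q**2)*(2*Q) = 2*Q*(Q + Q**2))
(L(-4) - (-15)/(-13))*x(7, -5) = (2*(-4)**2*(1 - 4) - (-15)/(-13))*(7*(-5)) = (2*16*(-3) - (-15)*(-1)/13)*(-35) = (-96 - 1*15/13)*(-35) = (-96 - 15/13)*(-35) = -1263/13*(-35) = 44205/13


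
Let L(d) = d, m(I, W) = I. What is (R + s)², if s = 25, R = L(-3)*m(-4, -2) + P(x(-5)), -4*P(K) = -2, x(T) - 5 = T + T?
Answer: 5625/4 ≈ 1406.3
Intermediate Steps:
x(T) = 5 + 2*T (x(T) = 5 + (T + T) = 5 + 2*T)
P(K) = ½ (P(K) = -¼*(-2) = ½)
R = 25/2 (R = -3*(-4) + ½ = 12 + ½ = 25/2 ≈ 12.500)
(R + s)² = (25/2 + 25)² = (75/2)² = 5625/4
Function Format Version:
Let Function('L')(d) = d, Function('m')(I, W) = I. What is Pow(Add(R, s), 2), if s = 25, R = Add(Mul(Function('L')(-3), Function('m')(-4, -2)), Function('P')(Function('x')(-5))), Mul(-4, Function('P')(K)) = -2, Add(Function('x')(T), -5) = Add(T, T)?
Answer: Rational(5625, 4) ≈ 1406.3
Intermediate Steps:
Function('x')(T) = Add(5, Mul(2, T)) (Function('x')(T) = Add(5, Add(T, T)) = Add(5, Mul(2, T)))
Function('P')(K) = Rational(1, 2) (Function('P')(K) = Mul(Rational(-1, 4), -2) = Rational(1, 2))
R = Rational(25, 2) (R = Add(Mul(-3, -4), Rational(1, 2)) = Add(12, Rational(1, 2)) = Rational(25, 2) ≈ 12.500)
Pow(Add(R, s), 2) = Pow(Add(Rational(25, 2), 25), 2) = Pow(Rational(75, 2), 2) = Rational(5625, 4)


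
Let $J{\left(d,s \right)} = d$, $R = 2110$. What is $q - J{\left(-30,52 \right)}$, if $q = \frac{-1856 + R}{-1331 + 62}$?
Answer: $\frac{37816}{1269} \approx 29.8$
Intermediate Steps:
$q = - \frac{254}{1269}$ ($q = \frac{-1856 + 2110}{-1331 + 62} = \frac{254}{-1269} = 254 \left(- \frac{1}{1269}\right) = - \frac{254}{1269} \approx -0.20016$)
$q - J{\left(-30,52 \right)} = - \frac{254}{1269} - -30 = - \frac{254}{1269} + 30 = \frac{37816}{1269}$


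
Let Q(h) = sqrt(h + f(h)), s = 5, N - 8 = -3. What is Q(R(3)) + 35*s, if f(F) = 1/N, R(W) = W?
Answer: 175 + 4*sqrt(5)/5 ≈ 176.79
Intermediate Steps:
N = 5 (N = 8 - 3 = 5)
f(F) = 1/5
Q(h) = sqrt(1/5 + h) (Q(h) = sqrt(h + 1/5) = sqrt(1/5 + h))
Q(R(3)) + 35*s = sqrt(5 + 25*3)/5 + 35*5 = sqrt(5 + 75)/5 + 175 = sqrt(80)/5 + 175 = (4*sqrt(5))/5 + 175 = 4*sqrt(5)/5 + 175 = 175 + 4*sqrt(5)/5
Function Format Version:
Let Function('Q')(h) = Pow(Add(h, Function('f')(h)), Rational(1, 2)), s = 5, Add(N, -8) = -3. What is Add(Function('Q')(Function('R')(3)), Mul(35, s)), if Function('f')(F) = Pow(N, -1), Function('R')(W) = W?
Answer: Add(175, Mul(Rational(4, 5), Pow(5, Rational(1, 2)))) ≈ 176.79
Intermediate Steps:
N = 5 (N = Add(8, -3) = 5)
Function('f')(F) = Rational(1, 5) (Function('f')(F) = Pow(5, -1) = Rational(1, 5))
Function('Q')(h) = Pow(Add(Rational(1, 5), h), Rational(1, 2)) (Function('Q')(h) = Pow(Add(h, Rational(1, 5)), Rational(1, 2)) = Pow(Add(Rational(1, 5), h), Rational(1, 2)))
Add(Function('Q')(Function('R')(3)), Mul(35, s)) = Add(Mul(Rational(1, 5), Pow(Add(5, Mul(25, 3)), Rational(1, 2))), Mul(35, 5)) = Add(Mul(Rational(1, 5), Pow(Add(5, 75), Rational(1, 2))), 175) = Add(Mul(Rational(1, 5), Pow(80, Rational(1, 2))), 175) = Add(Mul(Rational(1, 5), Mul(4, Pow(5, Rational(1, 2)))), 175) = Add(Mul(Rational(4, 5), Pow(5, Rational(1, 2))), 175) = Add(175, Mul(Rational(4, 5), Pow(5, Rational(1, 2))))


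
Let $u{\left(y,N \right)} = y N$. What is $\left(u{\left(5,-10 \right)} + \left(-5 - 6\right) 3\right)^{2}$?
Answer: $6889$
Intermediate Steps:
$u{\left(y,N \right)} = N y$
$\left(u{\left(5,-10 \right)} + \left(-5 - 6\right) 3\right)^{2} = \left(\left(-10\right) 5 + \left(-5 - 6\right) 3\right)^{2} = \left(-50 - 33\right)^{2} = \left(-83\right)^{2} = 6889$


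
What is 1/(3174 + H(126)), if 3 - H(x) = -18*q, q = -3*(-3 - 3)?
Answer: 1/3501 ≈ 0.00028563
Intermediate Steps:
q = 18 (q = -3*(-6) = 18)
H(x) = 327 (H(x) = 3 - (-18)*18 = 3 - 1*(-324) = 3 + 324 = 327)
1/(3174 + H(126)) = 1/(3174 + 327) = 1/3501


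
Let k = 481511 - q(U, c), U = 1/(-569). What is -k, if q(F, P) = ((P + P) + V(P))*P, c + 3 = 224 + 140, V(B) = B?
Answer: -90548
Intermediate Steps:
c = 361 (c = -3 + (224 + 140) = -3 + 364 = 361)
U = -1/569 ≈ -0.0017575
q(F, P) = 3*P² (q(F, P) = ((P + P) + P)*P = (2*P + P)*P = (3*P)*P = 3*P²)
k = 90548 (k = 481511 - 3*361² = 481511 - 3*130321 = 481511 - 1*390963 = 481511 - 390963 = 90548)
-k = -1*90548 = -90548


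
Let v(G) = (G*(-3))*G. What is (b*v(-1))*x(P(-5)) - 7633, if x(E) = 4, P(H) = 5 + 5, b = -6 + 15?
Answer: -7741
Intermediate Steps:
b = 9
P(H) = 10
v(G) = -3*G² (v(G) = (-3*G)*G = -3*G²)
(b*v(-1))*x(P(-5)) - 7633 = (9*(-3*(-1)²))*4 - 7633 = (9*(-3*1))*4 - 7633 = (9*(-3))*4 - 7633 = -27*4 - 7633 = -108 - 7633 = -7741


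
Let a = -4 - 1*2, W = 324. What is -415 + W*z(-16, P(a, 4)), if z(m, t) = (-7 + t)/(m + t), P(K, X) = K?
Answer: -2459/11 ≈ -223.55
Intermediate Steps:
a = -6 (a = -4 - 2 = -6)
z(m, t) = (-7 + t)/(m + t)
-415 + W*z(-16, P(a, 4)) = -415 + 324*((-7 - 6)/(-16 - 6)) = -415 + 324*(-13/(-22)) = -415 + 324*(-1/22*(-13)) = -415 + 324*(13/22) = -415 + 2106/11 = -2459/11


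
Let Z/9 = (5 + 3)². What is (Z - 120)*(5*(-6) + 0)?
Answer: -13680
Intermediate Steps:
Z = 576 (Z = 9*(5 + 3)² = 9*8² = 9*64 = 576)
(Z - 120)*(5*(-6) + 0) = (576 - 120)*(5*(-6) + 0) = 456*(-30 + 0) = 456*(-30) = -13680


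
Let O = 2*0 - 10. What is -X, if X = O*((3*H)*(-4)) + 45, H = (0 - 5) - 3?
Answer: 915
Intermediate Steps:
H = -8 (H = -5 - 3 = -8)
O = -10 (O = 0 - 10 = -10)
X = -915 (X = -10*3*(-8)*(-4) + 45 = -(-240)*(-4) + 45 = -10*96 + 45 = -960 + 45 = -915)
-X = -1*(-915) = 915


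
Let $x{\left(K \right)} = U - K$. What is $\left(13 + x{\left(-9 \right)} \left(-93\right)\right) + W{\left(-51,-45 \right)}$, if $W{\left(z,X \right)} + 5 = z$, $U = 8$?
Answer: $-1624$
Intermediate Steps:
$W{\left(z,X \right)} = -5 + z$
$x{\left(K \right)} = 8 - K$
$\left(13 + x{\left(-9 \right)} \left(-93\right)\right) + W{\left(-51,-45 \right)} = \left(13 + \left(8 - -9\right) \left(-93\right)\right) - 56 = \left(13 + \left(8 + 9\right) \left(-93\right)\right) - 56 = \left(13 + 17 \left(-93\right)\right) - 56 = \left(13 - 1581\right) - 56 = -1568 - 56 = -1624$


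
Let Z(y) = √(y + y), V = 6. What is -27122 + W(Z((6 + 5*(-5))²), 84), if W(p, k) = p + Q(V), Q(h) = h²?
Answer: -27086 + 19*√2 ≈ -27059.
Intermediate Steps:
Z(y) = √2*√y (Z(y) = √(2*y) = √2*√y)
W(p, k) = 36 + p (W(p, k) = p + 6² = p + 36 = 36 + p)
-27122 + W(Z((6 + 5*(-5))²), 84) = -27122 + (36 + √2*√((6 + 5*(-5))²)) = -27122 + (36 + √2*√((6 - 25)²)) = -27122 + (36 + √2*√((-19)²)) = -27122 + (36 + √2*√361) = -27122 + (36 + √2*19) = -27122 + (36 + 19*√2) = -27086 + 19*√2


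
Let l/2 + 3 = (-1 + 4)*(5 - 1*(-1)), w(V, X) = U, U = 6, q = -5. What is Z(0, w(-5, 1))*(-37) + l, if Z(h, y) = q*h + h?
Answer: 30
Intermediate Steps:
w(V, X) = 6
Z(h, y) = -4*h (Z(h, y) = -5*h + h = -4*h)
l = 30 (l = -6 + 2*((-1 + 4)*(5 - 1*(-1))) = -6 + 2*(3*(5 + 1)) = -6 + 2*(3*6) = -6 + 2*18 = -6 + 36 = 30)
Z(0, w(-5, 1))*(-37) + l = -4*0*(-37) + 30 = 0*(-37) + 30 = 0 + 30 = 30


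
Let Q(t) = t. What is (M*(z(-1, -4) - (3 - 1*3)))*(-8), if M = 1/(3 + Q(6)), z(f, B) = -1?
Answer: 8/9 ≈ 0.88889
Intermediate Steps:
M = 1/9 (M = 1/(3 + 6) = 1/9 ≈ 0.11111)
(M*(z(-1, -4) - (3 - 1*3)))*(-8) = ((-1 - (3 - 1*3))/9)*(-8) = ((-1 - (3 - 3))/9)*(-8) = ((-1 - 1*0)/9)*(-8) = ((-1 + 0)/9)*(-8) = ((1/9)*(-1))*(-8) = -1/9*(-8) = 8/9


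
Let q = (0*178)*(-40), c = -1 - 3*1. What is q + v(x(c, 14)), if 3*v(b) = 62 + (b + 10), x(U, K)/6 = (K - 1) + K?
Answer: 78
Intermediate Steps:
c = -4 (c = -1 - 3 = -4)
q = 0 (q = 0*(-40) = 0)
x(U, K) = -6 + 12*K (x(U, K) = 6*((K - 1) + K) = 6*((-1 + K) + K) = 6*(-1 + 2*K) = -6 + 12*K)
v(b) = 24 + b/3 (v(b) = (62 + (b + 10))/3 = (62 + (10 + b))/3 = (72 + b)/3 = 24 + b/3)
q + v(x(c, 14)) = 0 + (24 + (-6 + 12*14)/3) = 0 + (24 + (-6 + 168)/3) = 0 + (24 + (⅓)*162) = 0 + (24 + 54) = 0 + 78 = 78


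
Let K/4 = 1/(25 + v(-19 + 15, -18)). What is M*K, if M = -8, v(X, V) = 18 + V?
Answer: -32/25 ≈ -1.2800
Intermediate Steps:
K = 4/25 (K = 4/(25 + (18 - 18)) = 4/(25 + 0) = 4/25 ≈ 0.16000)
M*K = -8*4/25 = -32/25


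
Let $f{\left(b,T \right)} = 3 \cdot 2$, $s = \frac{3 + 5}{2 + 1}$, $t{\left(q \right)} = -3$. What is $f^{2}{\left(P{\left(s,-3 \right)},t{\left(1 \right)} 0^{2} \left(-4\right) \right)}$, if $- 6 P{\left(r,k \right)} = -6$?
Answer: $36$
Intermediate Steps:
$s = \frac{8}{3} \approx 2.6667$
$P{\left(r,k \right)} = 1$ ($P{\left(r,k \right)} = \left(- \frac{1}{6}\right) \left(-6\right) = 1$)
$f{\left(b,T \right)} = 6$
$f^{2}{\left(P{\left(s,-3 \right)},t{\left(1 \right)} 0^{2} \left(-4\right) \right)} = 6^{2} = 36$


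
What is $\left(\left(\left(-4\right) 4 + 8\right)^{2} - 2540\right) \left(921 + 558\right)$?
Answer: $-3662004$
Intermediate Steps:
$\left(\left(\left(-4\right) 4 + 8\right)^{2} - 2540\right) \left(921 + 558\right) = \left(\left(-16 + 8\right)^{2} - 2540\right) 1479 = \left(\left(-8\right)^{2} - 2540\right) 1479 = \left(64 - 2540\right) 1479 = \left(-2476\right) 1479 = -3662004$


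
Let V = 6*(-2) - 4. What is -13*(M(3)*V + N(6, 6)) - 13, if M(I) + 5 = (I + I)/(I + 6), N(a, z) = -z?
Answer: -2509/3 ≈ -836.33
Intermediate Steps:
M(I) = -5 + 2*I/(6 + I) (M(I) = -5 + (I + I)/(I + 6) = -5 + (2*I)/(6 + I) = -5 + 2*I/(6 + I))
V = -16 (V = -12 - 4 = -16)
-13*(M(3)*V + N(6, 6)) - 13 = -13*((3*(-10 - 1*3)/(6 + 3))*(-16) - 1*6) - 13 = -13*((3*(-10 - 3)/9)*(-16) - 6) - 13 = -13*((3*(1/9)*(-13))*(-16) - 6) - 13 = -13*(-13/3*(-16) - 6) - 13 = -13*(208/3 - 6) - 13 = -13*190/3 - 13 = -2470/3 - 13 = -2509/3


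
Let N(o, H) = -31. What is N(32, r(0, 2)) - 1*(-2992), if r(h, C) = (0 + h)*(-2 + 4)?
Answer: 2961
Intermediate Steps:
r(h, C) = 2*h (r(h, C) = h*2 = 2*h)
N(32, r(0, 2)) - 1*(-2992) = -31 - 1*(-2992) = -31 + 2992 = 2961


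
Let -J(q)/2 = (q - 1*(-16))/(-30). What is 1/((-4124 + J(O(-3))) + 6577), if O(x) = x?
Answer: 15/36808 ≈ 0.00040752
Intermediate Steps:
J(q) = 16/15 + q/15 (J(q) = -2*(q - 1*(-16))/(-30) = -2*(q + 16)*(-1)/30 = -2*(16 + q)*(-1)/30 = -2*(-8/15 - q/30) = 16/15 + q/15)
1/((-4124 + J(O(-3))) + 6577) = 1/((-4124 + (16/15 + (1/15)*(-3))) + 6577) = 1/((-4124 + (16/15 - ⅕)) + 6577) = 1/((-4124 + 13/15) + 6577) = 1/(-61847/15 + 6577) = 1/(36808/15) = 15/36808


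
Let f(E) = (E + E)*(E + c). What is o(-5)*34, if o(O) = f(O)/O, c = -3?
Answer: -544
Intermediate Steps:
f(E) = 2*E*(-3 + E) (f(E) = (E + E)*(E - 3) = (2*E)*(-3 + E) = 2*E*(-3 + E))
o(O) = -6 + 2*O (o(O) = (2*O*(-3 + O))/O = -6 + 2*O)
o(-5)*34 = (-6 + 2*(-5))*34 = (-6 - 10)*34 = -16*34 = -544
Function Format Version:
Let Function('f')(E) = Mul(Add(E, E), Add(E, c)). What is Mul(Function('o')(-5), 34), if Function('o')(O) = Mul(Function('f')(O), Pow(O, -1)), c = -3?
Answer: -544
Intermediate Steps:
Function('f')(E) = Mul(2, E, Add(-3, E)) (Function('f')(E) = Mul(Add(E, E), Add(E, -3)) = Mul(Mul(2, E), Add(-3, E)) = Mul(2, E, Add(-3, E)))
Function('o')(O) = Add(-6, Mul(2, O)) (Function('o')(O) = Mul(Mul(2, O, Add(-3, O)), Pow(O, -1)) = Add(-6, Mul(2, O)))
Mul(Function('o')(-5), 34) = Mul(Add(-6, Mul(2, -5)), 34) = Mul(Add(-6, -10), 34) = Mul(-16, 34) = -544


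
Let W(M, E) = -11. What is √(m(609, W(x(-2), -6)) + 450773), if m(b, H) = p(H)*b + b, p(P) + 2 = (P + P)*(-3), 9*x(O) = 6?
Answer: √490358 ≈ 700.26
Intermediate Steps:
x(O) = ⅔ (x(O) = (⅑)*6 = ⅔)
p(P) = -2 - 6*P (p(P) = -2 + (P + P)*(-3) = -2 + (2*P)*(-3) = -2 - 6*P)
m(b, H) = b + b*(-2 - 6*H) (m(b, H) = (-2 - 6*H)*b + b = b*(-2 - 6*H) + b = b + b*(-2 - 6*H))
√(m(609, W(x(-2), -6)) + 450773) = √(-1*609*(1 + 6*(-11)) + 450773) = √(-1*609*(1 - 66) + 450773) = √(-1*609*(-65) + 450773) = √(39585 + 450773) = √490358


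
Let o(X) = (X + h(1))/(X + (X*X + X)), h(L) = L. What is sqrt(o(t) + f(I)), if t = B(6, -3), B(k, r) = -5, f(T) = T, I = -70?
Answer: I*sqrt(15810)/15 ≈ 8.3825*I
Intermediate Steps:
t = -5
o(X) = (1 + X)/(X**2 + 2*X) (o(X) = (X + 1)/(X + (X*X + X)) = (1 + X)/(X + (X**2 + X)) = (1 + X)/(X + (X + X**2)) = (1 + X)/(X**2 + 2*X))
sqrt(o(t) + f(I)) = sqrt((1 - 5)/((-5)*(2 - 5)) - 70) = sqrt(-1/5*(-4)/(-3) - 70) = sqrt(-1/5*(-1/3)*(-4) - 70) = sqrt(-4/15 - 70) = sqrt(-1054/15) = I*sqrt(15810)/15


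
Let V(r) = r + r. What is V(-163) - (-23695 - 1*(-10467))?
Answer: 12902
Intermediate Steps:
V(r) = 2*r
V(-163) - (-23695 - 1*(-10467)) = 2*(-163) - (-23695 - 1*(-10467)) = -326 - (-23695 + 10467) = -326 - 1*(-13228) = -326 + 13228 = 12902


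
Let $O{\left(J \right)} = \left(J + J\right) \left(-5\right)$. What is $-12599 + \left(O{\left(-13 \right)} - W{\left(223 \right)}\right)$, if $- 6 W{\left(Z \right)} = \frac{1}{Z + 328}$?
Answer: $- \frac{41222513}{3306} \approx -12469.0$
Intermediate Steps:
$W{\left(Z \right)} = - \frac{1}{6 \left(328 + Z\right)}$ ($W{\left(Z \right)} = - \frac{1}{6 \left(Z + 328\right)} = - \frac{1}{6 \left(328 + Z\right)}$)
$O{\left(J \right)} = - 10 J$ ($O{\left(J \right)} = 2 J \left(-5\right) = - 10 J$)
$-12599 + \left(O{\left(-13 \right)} - W{\left(223 \right)}\right) = -12599 - \left(-130 - \frac{1}{1968 + 6 \cdot 223}\right) = -12599 + \left(130 - - \frac{1}{1968 + 1338}\right) = -12599 + \left(130 - - \frac{1}{3306}\right) = -12599 + \left(130 + \frac{1}{3306}\right) = -12599 + \frac{429781}{3306} = - \frac{41222513}{3306}$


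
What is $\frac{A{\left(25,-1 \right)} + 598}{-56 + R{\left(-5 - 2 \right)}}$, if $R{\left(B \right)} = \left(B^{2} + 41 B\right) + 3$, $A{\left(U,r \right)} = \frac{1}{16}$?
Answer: $- \frac{9569}{4656} \approx -2.0552$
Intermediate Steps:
$A{\left(U,r \right)} = \frac{1}{16}$
$R{\left(B \right)} = 3 + B^{2} + 41 B$
$\frac{A{\left(25,-1 \right)} + 598}{-56 + R{\left(-5 - 2 \right)}} = \frac{\frac{1}{16} + 598}{-56 + \left(3 + \left(-5 - 2\right)^{2} + 41 \left(-5 - 2\right)\right)} = \frac{9569}{16 \left(-56 + \left(3 + \left(-7\right)^{2} + 41 \left(-7\right)\right)\right)} = \frac{9569}{16 \left(-56 + \left(3 + 49 - 287\right)\right)} = \frac{9569}{16 \left(-56 - 235\right)} = \frac{9569}{16 \left(-291\right)} = \frac{9569}{16} \left(- \frac{1}{291}\right) = - \frac{9569}{4656}$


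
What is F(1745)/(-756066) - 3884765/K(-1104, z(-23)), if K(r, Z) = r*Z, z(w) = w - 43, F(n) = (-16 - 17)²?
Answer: -489536347231/9181665504 ≈ -53.317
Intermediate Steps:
F(n) = 1089 (F(n) = (-33)² = 1089)
z(w) = -43 + w
K(r, Z) = Z*r
F(1745)/(-756066) - 3884765/K(-1104, z(-23)) = 1089/(-756066) - 3884765*(-1/(1104*(-43 - 23))) = 1089*(-1/756066) - 3884765/((-66*(-1104))) = -363/252022 - 3884765/72864 = -489536347231/9181665504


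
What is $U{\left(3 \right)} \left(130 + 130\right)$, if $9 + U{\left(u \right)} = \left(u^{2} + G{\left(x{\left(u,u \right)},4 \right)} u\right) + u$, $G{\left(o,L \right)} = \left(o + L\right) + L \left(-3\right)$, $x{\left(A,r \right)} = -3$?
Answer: $-7800$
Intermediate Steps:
$G{\left(o,L \right)} = o - 2 L$ ($G{\left(o,L \right)} = \left(L + o\right) - 3 L = o - 2 L$)
$U{\left(u \right)} = -9 + u^{2} - 10 u$ ($U{\left(u \right)} = -9 + \left(\left(u^{2} + \left(-3 - 8\right) u\right) + u\right) = -9 + \left(\left(u^{2} - 11 u\right) + u\right) = -9 + \left(u^{2} - 10 u\right) = -9 + u^{2} - 10 u$)
$U{\left(3 \right)} \left(130 + 130\right) = \left(-9 + 3^{2} - 30\right) \left(130 + 130\right) = \left(-9 + 9 - 30\right) 260 = \left(-30\right) 260 = -7800$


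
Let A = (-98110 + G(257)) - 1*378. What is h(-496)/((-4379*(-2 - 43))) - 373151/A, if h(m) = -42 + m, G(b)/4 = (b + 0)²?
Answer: -908894089/403130740 ≈ -2.2546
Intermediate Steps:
G(b) = 4*b² (G(b) = 4*(b + 0)² = 4*b²)
A = 165708 (A = (-98110 + 4*257²) - 1*378 = (-98110 + 4*66049) - 378 = (-98110 + 264196) - 378 = 166086 - 378 = 165708)
h(-496)/((-4379*(-2 - 43))) - 373151/A = (-42 - 496)/((-4379*(-2 - 43))) - 373151/165708 = -538/((-4379*(-45))) - 373151*1/165708 = -538/197055 - 373151/165708 = -908894089/403130740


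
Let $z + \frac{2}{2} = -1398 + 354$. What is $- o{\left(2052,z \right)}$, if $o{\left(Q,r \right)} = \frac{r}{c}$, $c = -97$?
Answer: $- \frac{1045}{97} \approx -10.773$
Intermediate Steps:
$z = -1045$ ($z = -1 + \left(-1398 + 354\right) = -1 - 1044 = -1045$)
$o{\left(Q,r \right)} = - \frac{r}{97}$ ($o{\left(Q,r \right)} = \frac{r}{-97} = r \left(- \frac{1}{97}\right) = - \frac{r}{97}$)
$- o{\left(2052,z \right)} = - \frac{\left(-1\right) \left(-1045\right)}{97} = \left(-1\right) \frac{1045}{97} = - \frac{1045}{97}$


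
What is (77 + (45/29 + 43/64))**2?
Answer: 21620467521/3444736 ≈ 6276.4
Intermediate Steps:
(77 + (45/29 + 43/64))**2 = (77 + 4127/1856)**2 = (147039/1856)**2 = 21620467521/3444736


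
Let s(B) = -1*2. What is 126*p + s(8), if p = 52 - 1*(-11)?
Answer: 7936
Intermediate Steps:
s(B) = -2
p = 63 (p = 52 + 11 = 63)
126*p + s(8) = 126*63 - 2 = 7938 - 2 = 7936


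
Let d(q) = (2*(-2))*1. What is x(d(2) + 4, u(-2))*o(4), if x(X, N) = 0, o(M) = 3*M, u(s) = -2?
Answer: 0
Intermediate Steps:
d(q) = -4 (d(q) = -4*1 = -4)
x(d(2) + 4, u(-2))*o(4) = 0*(3*4) = 0*12 = 0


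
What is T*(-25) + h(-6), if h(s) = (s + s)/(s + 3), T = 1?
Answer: -21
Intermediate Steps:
h(s) = 2*s/(3 + s) (h(s) = (2*s)/(3 + s) = 2*s/(3 + s))
T*(-25) + h(-6) = 1*(-25) + 2*(-6)/(3 - 6) = -25 + 2*(-6)/(-3) = -25 + 2*(-6)*(-1/3) = -25 + 4 = -21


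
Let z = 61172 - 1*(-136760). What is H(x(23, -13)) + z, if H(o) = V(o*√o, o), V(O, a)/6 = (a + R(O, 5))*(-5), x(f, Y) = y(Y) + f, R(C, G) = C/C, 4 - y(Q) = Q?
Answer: 196702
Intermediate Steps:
y(Q) = 4 - Q
R(C, G) = 1
x(f, Y) = 4 + f - Y (x(f, Y) = (4 - Y) + f = 4 + f - Y)
V(O, a) = -30 - 30*a (V(O, a) = 6*((a + 1)*(-5)) = 6*((1 + a)*(-5)) = 6*(-5 - 5*a) = -30 - 30*a)
H(o) = -30 - 30*o
z = 197932 (z = 61172 + 136760 = 197932)
H(x(23, -13)) + z = (-30 - 30*(4 + 23 - 1*(-13))) + 197932 = (-30 - 30*(4 + 23 + 13)) + 197932 = (-30 - 30*40) + 197932 = (-30 - 1200) + 197932 = -1230 + 197932 = 196702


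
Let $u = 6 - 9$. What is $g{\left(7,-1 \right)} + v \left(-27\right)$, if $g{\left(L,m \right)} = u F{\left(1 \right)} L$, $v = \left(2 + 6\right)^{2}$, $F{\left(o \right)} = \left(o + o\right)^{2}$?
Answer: $-1812$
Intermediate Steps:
$F{\left(o \right)} = 4 o^{2}$ ($F{\left(o \right)} = \left(2 o\right)^{2} = 4 o^{2}$)
$u = -3$ ($u = 6 - 9 = -3$)
$v = 64$ ($v = 8^{2} = 64$)
$g{\left(L,m \right)} = - 12 L$ ($g{\left(L,m \right)} = - 3 \cdot 4 \cdot 1^{2} L = - 3 \cdot 4 \cdot 1 L = \left(-3\right) 4 L = - 12 L$)
$g{\left(7,-1 \right)} + v \left(-27\right) = \left(-12\right) 7 + 64 \left(-27\right) = -84 - 1728 = -1812$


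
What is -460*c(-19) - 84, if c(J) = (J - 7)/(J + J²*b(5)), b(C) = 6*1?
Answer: -168388/2147 ≈ -78.429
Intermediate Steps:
b(C) = 6
c(J) = (-7 + J)/(J + 6*J²) (c(J) = (J - 7)/(J + J²*6) = (-7 + J)/(J + 6*J²))
-460*c(-19) - 84 = -460*(-7 - 19)/((-19)*(1 + 6*(-19))) - 84 = -(-460)*(-26)/(19*(1 - 114)) - 84 = -(-460)*(-26)/(19*(-113)) - 84 = -(-460)*(-1)*(-26)/(19*113) - 84 = -460*(-26/2147) - 84 = 11960/2147 - 84 = -168388/2147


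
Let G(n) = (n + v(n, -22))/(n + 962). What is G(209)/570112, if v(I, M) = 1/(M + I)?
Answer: 9771/31210353856 ≈ 3.1307e-7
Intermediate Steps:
v(I, M) = 1/(I + M)
G(n) = (n + 1/(-22 + n))/(962 + n) (G(n) = (n + 1/(n - 22))/(n + 962) = (n + 1/(-22 + n))/(962 + n))
G(209)/570112 = ((1 + 209*(-22 + 209))/((-22 + 209)*(962 + 209)))/570112 = ((1 + 209*187)/(187*1171))*(1/570112) = ((1/187)*(1/1171)*(1 + 39083))*(1/570112) = ((1/187)*(1/1171)*39084)*(1/570112) = (39084/218977)*(1/570112) = 9771/31210353856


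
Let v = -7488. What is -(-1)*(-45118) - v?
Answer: -37630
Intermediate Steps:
-(-1)*(-45118) - v = -(-1)*(-45118) - 1*(-7488) = -1*45118 + 7488 = -45118 + 7488 = -37630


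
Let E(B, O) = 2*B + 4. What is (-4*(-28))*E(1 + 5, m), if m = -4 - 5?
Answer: 1792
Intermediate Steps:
m = -9
E(B, O) = 4 + 2*B
(-4*(-28))*E(1 + 5, m) = (-4*(-28))*(4 + 2*(1 + 5)) = 112*(4 + 2*6) = 112*(4 + 12) = 112*16 = 1792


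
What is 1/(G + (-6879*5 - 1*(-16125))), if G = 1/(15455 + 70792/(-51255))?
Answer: -792075233/14471214455655 ≈ -5.4735e-5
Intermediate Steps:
G = 51255/792075233 (G = 1/(15455 + 70792*(-1/51255)) = 1/(15455 - 70792/51255) = 1/(792075233/51255) = 51255/792075233 ≈ 6.4710e-5)
1/(G + (-6879*5 - 1*(-16125))) = 1/(51255/792075233 + (-6879*5 - 1*(-16125))) = 1/(51255/792075233 + (-34395 + 16125)) = 1/(51255/792075233 - 18270) = 1/(-14471214455655/792075233) = -792075233/14471214455655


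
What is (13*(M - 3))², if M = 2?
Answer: 169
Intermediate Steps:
(13*(M - 3))² = (13*(2 - 3))² = (13*(-1))² = (-13)² = 169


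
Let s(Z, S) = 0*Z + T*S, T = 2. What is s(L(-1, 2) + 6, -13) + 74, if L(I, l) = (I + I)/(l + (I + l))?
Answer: 48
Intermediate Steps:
L(I, l) = 2*I/(I + 2*l) (L(I, l) = (2*I)/(I + 2*l) = 2*I/(I + 2*l))
s(Z, S) = 2*S (s(Z, S) = 0*Z + 2*S = 0 + 2*S = 2*S)
s(L(-1, 2) + 6, -13) + 74 = 2*(-13) + 74 = -26 + 74 = 48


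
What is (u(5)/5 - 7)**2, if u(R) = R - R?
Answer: 49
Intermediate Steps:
u(R) = 0
(u(5)/5 - 7)**2 = (0/5 - 7)**2 = (0*(1/5) - 7)**2 = (0 - 7)**2 = (-7)**2 = 49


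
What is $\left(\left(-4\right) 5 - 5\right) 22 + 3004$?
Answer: $2454$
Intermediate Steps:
$\left(\left(-4\right) 5 - 5\right) 22 + 3004 = \left(-20 - 5\right) 22 + 3004 = \left(-25\right) 22 + 3004 = -550 + 3004 = 2454$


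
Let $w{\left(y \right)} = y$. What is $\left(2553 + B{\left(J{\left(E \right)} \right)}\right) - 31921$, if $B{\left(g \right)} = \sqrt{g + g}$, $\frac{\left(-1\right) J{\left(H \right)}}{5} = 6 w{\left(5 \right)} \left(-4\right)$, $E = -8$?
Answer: $-29368 + 20 \sqrt{3} \approx -29333.0$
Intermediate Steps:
$J{\left(H \right)} = 600$ ($J{\left(H \right)} = - 5 \cdot 6 \cdot 5 \left(-4\right) = - 5 \cdot 30 \left(-4\right) = \left(-5\right) \left(-120\right) = 600$)
$B{\left(g \right)} = \sqrt{2} \sqrt{g}$ ($B{\left(g \right)} = \sqrt{2 g} = \sqrt{2} \sqrt{g}$)
$\left(2553 + B{\left(J{\left(E \right)} \right)}\right) - 31921 = \left(2553 + \sqrt{2} \sqrt{600}\right) - 31921 = \left(2553 + \sqrt{2} \cdot 10 \sqrt{6}\right) - 31921 = \left(2553 + 20 \sqrt{3}\right) - 31921 = -29368 + 20 \sqrt{3}$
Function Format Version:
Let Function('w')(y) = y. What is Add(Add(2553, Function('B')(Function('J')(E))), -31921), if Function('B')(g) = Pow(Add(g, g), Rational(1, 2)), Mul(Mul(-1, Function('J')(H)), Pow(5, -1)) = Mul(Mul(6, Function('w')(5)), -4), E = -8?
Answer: Add(-29368, Mul(20, Pow(3, Rational(1, 2)))) ≈ -29333.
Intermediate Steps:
Function('J')(H) = 600 (Function('J')(H) = Mul(-5, Mul(Mul(6, 5), -4)) = Mul(-5, Mul(30, -4)) = Mul(-5, -120) = 600)
Function('B')(g) = Mul(Pow(2, Rational(1, 2)), Pow(g, Rational(1, 2))) (Function('B')(g) = Pow(Mul(2, g), Rational(1, 2)) = Mul(Pow(2, Rational(1, 2)), Pow(g, Rational(1, 2))))
Add(Add(2553, Function('B')(Function('J')(E))), -31921) = Add(Add(2553, Mul(Pow(2, Rational(1, 2)), Pow(600, Rational(1, 2)))), -31921) = Add(Add(2553, Mul(Pow(2, Rational(1, 2)), Mul(10, Pow(6, Rational(1, 2))))), -31921) = Add(Add(2553, Mul(20, Pow(3, Rational(1, 2)))), -31921) = Add(-29368, Mul(20, Pow(3, Rational(1, 2))))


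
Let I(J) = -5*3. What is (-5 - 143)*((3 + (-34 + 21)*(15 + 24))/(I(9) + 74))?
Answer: 74592/59 ≈ 1264.3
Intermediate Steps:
I(J) = -15
(-5 - 143)*((3 + (-34 + 21)*(15 + 24))/(I(9) + 74)) = (-5 - 143)*((3 + (-34 + 21)*(15 + 24))/(-15 + 74)) = -148*(3 - 13*39)/59 = -148*(3 - 507)/59 = -(-74592)/59 = -148*(-504/59) = 74592/59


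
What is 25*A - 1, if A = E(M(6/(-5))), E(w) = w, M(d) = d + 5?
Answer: 94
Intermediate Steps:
M(d) = 5 + d
A = 19/5 (A = 5 + 6/(-5) = 5 + 6*(-⅕) = 5 - 6/5 = 19/5 ≈ 3.8000)
25*A - 1 = 25*(19/5) - 1 = 95 - 1 = 94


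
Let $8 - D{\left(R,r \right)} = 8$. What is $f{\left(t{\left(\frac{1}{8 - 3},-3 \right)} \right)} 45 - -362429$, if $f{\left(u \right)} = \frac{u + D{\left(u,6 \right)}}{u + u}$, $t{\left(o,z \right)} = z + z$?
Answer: $\frac{724903}{2} \approx 3.6245 \cdot 10^{5}$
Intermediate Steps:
$D{\left(R,r \right)} = 0$ ($D{\left(R,r \right)} = 8 - 8 = 0$)
$t{\left(o,z \right)} = 2 z$
$f{\left(u \right)} = \frac{1}{2}$ ($f{\left(u \right)} = \frac{u + 0}{u + u} = \frac{u}{2 u} = u \frac{1}{2 u} = \frac{1}{2}$)
$f{\left(t{\left(\frac{1}{8 - 3},-3 \right)} \right)} 45 - -362429 = \frac{1}{2} \cdot 45 - -362429 = \frac{45}{2} + 362429 = \frac{724903}{2}$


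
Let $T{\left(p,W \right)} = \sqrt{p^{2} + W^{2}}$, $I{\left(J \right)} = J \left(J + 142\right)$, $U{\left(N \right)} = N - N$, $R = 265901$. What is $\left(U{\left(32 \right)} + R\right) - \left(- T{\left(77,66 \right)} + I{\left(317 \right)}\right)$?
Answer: $120398 + 11 \sqrt{85} \approx 1.205 \cdot 10^{5}$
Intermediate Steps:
$U{\left(N \right)} = 0$
$I{\left(J \right)} = J \left(142 + J\right)$
$T{\left(p,W \right)} = \sqrt{W^{2} + p^{2}}$
$\left(U{\left(32 \right)} + R\right) - \left(- T{\left(77,66 \right)} + I{\left(317 \right)}\right) = \left(0 + 265901\right) - \left(- \sqrt{66^{2} + 77^{2}} + 317 \left(142 + 317\right)\right) = 265901 + \left(\sqrt{4356 + 5929} - 317 \cdot 459\right) = 265901 + \left(\sqrt{10285} - 145503\right) = 265901 - \left(145503 - 11 \sqrt{85}\right) = 120398 + 11 \sqrt{85}$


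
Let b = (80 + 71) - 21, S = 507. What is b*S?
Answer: 65910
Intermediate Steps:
b = 130 (b = 151 - 21 = 130)
b*S = 130*507 = 65910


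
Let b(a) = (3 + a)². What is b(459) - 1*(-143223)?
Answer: 356667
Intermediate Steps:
b(459) - 1*(-143223) = (3 + 459)² - 1*(-143223) = 462² + 143223 = 213444 + 143223 = 356667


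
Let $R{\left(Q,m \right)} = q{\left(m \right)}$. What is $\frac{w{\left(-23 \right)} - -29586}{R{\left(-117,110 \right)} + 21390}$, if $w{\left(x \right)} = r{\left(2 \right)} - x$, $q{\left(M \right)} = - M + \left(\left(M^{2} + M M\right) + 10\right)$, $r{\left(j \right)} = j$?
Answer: $\frac{29611}{45490} \approx 0.65093$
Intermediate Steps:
$q{\left(M \right)} = 10 - M + 2 M^{2}$ ($q{\left(M \right)} = - M + \left(\left(M^{2} + M^{2}\right) + 10\right) = - M + \left(2 M^{2} + 10\right) = - M + \left(10 + 2 M^{2}\right) = 10 - M + 2 M^{2}$)
$R{\left(Q,m \right)} = 10 - m + 2 m^{2}$
$w{\left(x \right)} = 2 - x$
$\frac{w{\left(-23 \right)} - -29586}{R{\left(-117,110 \right)} + 21390} = \frac{\left(2 - -23\right) - -29586}{\left(10 - 110 + 2 \cdot 110^{2}\right) + 21390} = \frac{\left(2 + 23\right) + 29586}{\left(10 - 110 + 2 \cdot 12100\right) + 21390} = \frac{25 + 29586}{\left(10 - 110 + 24200\right) + 21390} = \frac{29611}{24100 + 21390} = \frac{29611}{45490}$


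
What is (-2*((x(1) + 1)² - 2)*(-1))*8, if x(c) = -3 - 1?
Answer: 112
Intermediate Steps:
x(c) = -4
(-2*((x(1) + 1)² - 2)*(-1))*8 = (-2*((-4 + 1)² - 2)*(-1))*8 = (-2*((-3)² - 2)*(-1))*8 = (-2*(9 - 2)*(-1))*8 = (-2*7*(-1))*8 = -14*(-1)*8 = 14*8 = 112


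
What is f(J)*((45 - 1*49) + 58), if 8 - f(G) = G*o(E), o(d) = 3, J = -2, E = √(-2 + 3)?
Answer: 756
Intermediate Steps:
E = 1 (E = √1 = 1)
f(G) = 8 - 3*G (f(G) = 8 - G*3 = 8 - 3*G)
f(J)*((45 - 1*49) + 58) = (8 - 3*(-2))*((45 - 1*49) + 58) = (8 + 6)*((45 - 49) + 58) = 14*(-4 + 58) = 14*54 = 756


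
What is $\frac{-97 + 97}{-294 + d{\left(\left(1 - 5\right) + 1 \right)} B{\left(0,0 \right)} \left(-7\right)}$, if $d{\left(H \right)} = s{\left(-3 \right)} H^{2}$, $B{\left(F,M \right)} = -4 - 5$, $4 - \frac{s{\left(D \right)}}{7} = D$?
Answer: $0$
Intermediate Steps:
$s{\left(D \right)} = 28 - 7 D$
$B{\left(F,M \right)} = -9$
$d{\left(H \right)} = 49 H^{2}$ ($d{\left(H \right)} = \left(28 - -21\right) H^{2} = \left(28 + 21\right) H^{2} = 49 H^{2}$)
$\frac{-97 + 97}{-294 + d{\left(\left(1 - 5\right) + 1 \right)} B{\left(0,0 \right)} \left(-7\right)} = \frac{-97 + 97}{-294 + 49 \left(\left(1 - 5\right) + 1\right)^{2} \left(-9\right) \left(-7\right)} = \frac{0}{-294 + 49 \left(-4 + 1\right)^{2} \left(-9\right) \left(-7\right)} = \frac{0}{-294 + 49 \left(-3\right)^{2} \left(-9\right) \left(-7\right)} = \frac{0}{-294 + 49 \cdot 9 \left(-9\right) \left(-7\right)} = \frac{0}{-294 + 441 \left(-9\right) \left(-7\right)} = \frac{0}{-294 - -27783} = \frac{0}{-294 + 27783} = \frac{0}{27489} = 0 \cdot \frac{1}{27489} = 0$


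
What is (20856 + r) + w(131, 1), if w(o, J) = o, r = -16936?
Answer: 4051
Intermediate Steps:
(20856 + r) + w(131, 1) = (20856 - 16936) + 131 = 3920 + 131 = 4051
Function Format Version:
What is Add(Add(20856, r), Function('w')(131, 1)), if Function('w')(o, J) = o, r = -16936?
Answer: 4051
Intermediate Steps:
Add(Add(20856, r), Function('w')(131, 1)) = Add(Add(20856, -16936), 131) = Add(3920, 131) = 4051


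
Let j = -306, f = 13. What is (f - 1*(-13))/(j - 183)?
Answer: -26/489 ≈ -0.053170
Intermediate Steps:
(f - 1*(-13))/(j - 183) = (13 - 1*(-13))/(-306 - 183) = (13 + 13)/(-489) = -1/489*26 = -26/489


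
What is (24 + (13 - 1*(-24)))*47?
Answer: 2867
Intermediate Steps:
(24 + (13 - 1*(-24)))*47 = (24 + (13 + 24))*47 = (24 + 37)*47 = 61*47 = 2867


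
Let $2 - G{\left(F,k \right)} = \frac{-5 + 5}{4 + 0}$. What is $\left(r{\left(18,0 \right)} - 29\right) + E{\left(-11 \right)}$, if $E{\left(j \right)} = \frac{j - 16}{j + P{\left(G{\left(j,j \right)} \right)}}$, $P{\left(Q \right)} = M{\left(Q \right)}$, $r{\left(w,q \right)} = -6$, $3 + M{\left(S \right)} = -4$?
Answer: $- \frac{67}{2} \approx -33.5$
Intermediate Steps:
$M{\left(S \right)} = -7$ ($M{\left(S \right)} = -3 - 4 = -7$)
$G{\left(F,k \right)} = 2$ ($G{\left(F,k \right)} = 2 - \frac{-5 + 5}{4 + 0} = 2 - \frac{0}{4} = 2 - 0 \cdot \frac{1}{4} = 2 - 0 = 2 + 0 = 2$)
$P{\left(Q \right)} = -7$
$E{\left(j \right)} = \frac{-16 + j}{-7 + j}$ ($E{\left(j \right)} = \frac{j - 16}{j - 7} = \frac{-16 + j}{-7 + j}$)
$\left(r{\left(18,0 \right)} - 29\right) + E{\left(-11 \right)} = \left(-6 - 29\right) + \frac{-16 - 11}{-7 - 11} = -35 + \frac{1}{-18} \left(-27\right) = -35 - - \frac{3}{2} = -35 + \frac{3}{2} = - \frac{67}{2}$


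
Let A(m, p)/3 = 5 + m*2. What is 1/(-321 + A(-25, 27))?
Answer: -1/456 ≈ -0.0021930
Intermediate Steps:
A(m, p) = 15 + 6*m (A(m, p) = 3*(5 + m*2) = 3*(5 + 2*m) = 15 + 6*m)
1/(-321 + A(-25, 27)) = 1/(-321 + (15 + 6*(-25))) = 1/(-321 + (15 - 150)) = 1/(-321 - 135) = 1/(-456) = -1/456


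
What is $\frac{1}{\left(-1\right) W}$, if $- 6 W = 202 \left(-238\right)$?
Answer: $- \frac{3}{24038} \approx -0.0001248$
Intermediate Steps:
$W = \frac{24038}{3}$ ($W = - \frac{202 \left(-238\right)}{6} = \left(- \frac{1}{6}\right) \left(-48076\right) = \frac{24038}{3} \approx 8012.7$)
$\frac{1}{\left(-1\right) W} = \frac{1}{\left(-1\right) \frac{24038}{3}} = \frac{1}{- \frac{24038}{3}} = - \frac{3}{24038}$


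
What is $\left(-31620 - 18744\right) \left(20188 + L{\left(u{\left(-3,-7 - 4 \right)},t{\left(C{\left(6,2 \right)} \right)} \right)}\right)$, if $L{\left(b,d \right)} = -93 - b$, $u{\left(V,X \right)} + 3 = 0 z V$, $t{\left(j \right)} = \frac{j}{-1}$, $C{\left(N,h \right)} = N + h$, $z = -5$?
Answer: $-1012215672$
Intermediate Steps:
$t{\left(j \right)} = - j$ ($t{\left(j \right)} = j \left(-1\right) = - j$)
$u{\left(V,X \right)} = -3$ ($u{\left(V,X \right)} = -3 + 0 \left(-5\right) V = -3 + 0 V = -3 + 0 = -3$)
$\left(-31620 - 18744\right) \left(20188 + L{\left(u{\left(-3,-7 - 4 \right)},t{\left(C{\left(6,2 \right)} \right)} \right)}\right) = \left(-31620 - 18744\right) \left(20188 - 90\right) = - 50364 \left(20188 + \left(-93 + 3\right)\right) = - 50364 \left(20188 - 90\right) = \left(-50364\right) 20098 = -1012215672$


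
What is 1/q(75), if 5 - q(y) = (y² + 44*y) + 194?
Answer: -1/9114 ≈ -0.00010972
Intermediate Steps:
q(y) = -189 - y² - 44*y (q(y) = 5 - ((y² + 44*y) + 194) = 5 - (194 + y² + 44*y) = 5 + (-194 - y² - 44*y) = -189 - y² - 44*y)
1/q(75) = 1/(-189 - 1*75² - 44*75) = 1/(-189 - 1*5625 - 3300) = 1/(-189 - 5625 - 3300) = 1/(-9114) = -1/9114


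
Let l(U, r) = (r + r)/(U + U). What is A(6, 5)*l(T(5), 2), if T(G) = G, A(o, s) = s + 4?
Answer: 18/5 ≈ 3.6000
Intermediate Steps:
A(o, s) = 4 + s
l(U, r) = r/U (l(U, r) = (2*r)/((2*U)) = (2*r)*(1/(2*U)) = r/U)
A(6, 5)*l(T(5), 2) = (4 + 5)*(2/5) = 9*(2*(1/5)) = 9*(2/5) = 18/5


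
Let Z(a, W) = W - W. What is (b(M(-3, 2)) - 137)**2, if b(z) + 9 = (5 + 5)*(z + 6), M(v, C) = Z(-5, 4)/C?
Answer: 7396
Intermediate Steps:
Z(a, W) = 0
M(v, C) = 0 (M(v, C) = 0/C = 0)
b(z) = 51 + 10*z (b(z) = -9 + (5 + 5)*(z + 6) = -9 + 10*(6 + z) = -9 + (60 + 10*z) = 51 + 10*z)
(b(M(-3, 2)) - 137)**2 = ((51 + 10*0) - 137)**2 = ((51 + 0) - 137)**2 = (51 - 137)**2 = (-86)**2 = 7396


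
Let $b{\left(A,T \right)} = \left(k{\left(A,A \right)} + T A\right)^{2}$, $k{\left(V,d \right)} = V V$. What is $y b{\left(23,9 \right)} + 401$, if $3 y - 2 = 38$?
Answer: $\frac{21669043}{3} \approx 7.223 \cdot 10^{6}$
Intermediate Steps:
$k{\left(V,d \right)} = V^{2}$
$y = \frac{40}{3}$ ($y = \frac{2}{3} + \frac{1}{3} \cdot 38 = \frac{2}{3} + \frac{38}{3} = \frac{40}{3} \approx 13.333$)
$b{\left(A,T \right)} = \left(A^{2} + A T\right)^{2}$ ($b{\left(A,T \right)} = \left(A^{2} + T A\right)^{2} = \left(A^{2} + A T\right)^{2}$)
$y b{\left(23,9 \right)} + 401 = \frac{40 \cdot 23^{2} \left(23 + 9\right)^{2}}{3} + 401 = \frac{40 \cdot 529 \cdot 32^{2}}{3} + 401 = \frac{40 \cdot 529 \cdot 1024}{3} + 401 = \frac{40}{3} \cdot 541696 + 401 = \frac{21667840}{3} + 401 = \frac{21669043}{3}$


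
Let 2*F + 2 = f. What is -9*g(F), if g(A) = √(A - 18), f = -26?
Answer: -36*I*√2 ≈ -50.912*I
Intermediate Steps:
F = -14 (F = -1 + (½)*(-26) = -1 - 13 = -14)
g(A) = √(-18 + A)
-9*g(F) = -9*√(-18 - 14) = -36*I*√2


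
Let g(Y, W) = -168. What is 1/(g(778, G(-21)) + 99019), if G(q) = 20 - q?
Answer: 1/98851 ≈ 1.0116e-5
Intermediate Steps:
1/(g(778, G(-21)) + 99019) = 1/(-168 + 99019) = 1/98851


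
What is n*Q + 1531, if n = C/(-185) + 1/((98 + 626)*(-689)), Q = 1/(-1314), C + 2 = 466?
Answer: 61884139886843/40420681080 ≈ 1531.0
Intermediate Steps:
C = 464 (C = -2 + 466 = 464)
Q = -1/1314 ≈ -0.00076103
n = -231460089/92284660 (n = 464/(-185) + 1/((98 + 626)*(-689)) = 464*(-1/185) - 1/689/724 = -464/185 + (1/724)*(-1/689) = -464/185 - 1/498836 = -231460089/92284660 ≈ -2.5081)
n*Q + 1531 = -231460089/92284660*(-1/1314) + 1531 = 77153363/40420681080 + 1531 = 61884139886843/40420681080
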